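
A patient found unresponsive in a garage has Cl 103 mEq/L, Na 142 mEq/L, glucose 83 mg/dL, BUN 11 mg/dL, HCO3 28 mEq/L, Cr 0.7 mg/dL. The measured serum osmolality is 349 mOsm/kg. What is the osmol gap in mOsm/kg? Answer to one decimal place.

Calculated osmolality = 2·Na + glucose/18 + BUN/2.8
= 2·142 + 83/18 + 11/2.8
= 284 + 4.61 + 3.93
= 292.54 mOsm/kg ≈ 292.5 mOsm/kg
Osmolar gap = measured − calculated = 349 − 292.5 = 56.5 mOsm/kg

56.5 mOsm/kg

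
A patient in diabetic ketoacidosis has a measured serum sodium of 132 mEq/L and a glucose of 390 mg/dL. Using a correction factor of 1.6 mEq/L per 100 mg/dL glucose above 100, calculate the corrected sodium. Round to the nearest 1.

137 mEq/L

Corrected Na = measured Na + 1.6 · (glucose − 100)/100
= 132 + 1.6 · (390 − 100)/100
= 132 + 4.6
= 136.6 mEq/L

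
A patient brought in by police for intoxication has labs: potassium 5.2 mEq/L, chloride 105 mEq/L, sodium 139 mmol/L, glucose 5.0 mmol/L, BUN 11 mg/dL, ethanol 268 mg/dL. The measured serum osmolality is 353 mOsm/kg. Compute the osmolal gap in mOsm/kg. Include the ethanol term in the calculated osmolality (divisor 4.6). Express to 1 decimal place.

7.8 mOsm/kg

Calculated osmolality = 2·Na + glucose + BUN/2.8 + ethanol/4.6
= 2·139 + 5 + 11/2.8 + 268/4.6
= 278 + 5 + 3.93 + 58.26
= 345.19 mOsm/kg ≈ 345.2 mOsm/kg
Osmolar gap = measured − calculated = 353 − 345.2 = 7.8 mOsm/kg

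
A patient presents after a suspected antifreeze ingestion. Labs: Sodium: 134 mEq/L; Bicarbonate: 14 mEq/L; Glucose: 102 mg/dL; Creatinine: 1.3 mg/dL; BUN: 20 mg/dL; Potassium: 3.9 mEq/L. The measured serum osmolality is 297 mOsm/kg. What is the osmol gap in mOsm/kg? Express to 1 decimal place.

16.2 mOsm/kg

Calculated osmolality = 2·Na + glucose/18 + BUN/2.8
= 2·134 + 102/18 + 20/2.8
= 268 + 5.67 + 7.14
= 280.81 mOsm/kg ≈ 280.8 mOsm/kg
Osmolar gap = measured − calculated = 297 − 280.8 = 16.2 mOsm/kg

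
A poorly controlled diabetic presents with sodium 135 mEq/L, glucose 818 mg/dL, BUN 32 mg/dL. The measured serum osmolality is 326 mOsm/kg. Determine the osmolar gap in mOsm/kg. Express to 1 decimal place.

-0.9 mOsm/kg

Calculated osmolality = 2·Na + glucose/18 + BUN/2.8
= 2·135 + 818/18 + 32/2.8
= 270 + 45.44 + 11.43
= 326.87 mOsm/kg ≈ 326.9 mOsm/kg
Osmolar gap = measured − calculated = 326 − 326.9 = -0.9 mOsm/kg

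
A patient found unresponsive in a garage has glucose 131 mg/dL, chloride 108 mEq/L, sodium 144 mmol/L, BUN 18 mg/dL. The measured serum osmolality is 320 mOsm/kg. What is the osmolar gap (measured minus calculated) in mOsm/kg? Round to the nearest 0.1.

Calculated osmolality = 2·Na + glucose/18 + BUN/2.8
= 2·144 + 131/18 + 18/2.8
= 288 + 7.28 + 6.43
= 301.71 mOsm/kg ≈ 301.7 mOsm/kg
Osmolar gap = measured − calculated = 320 − 301.7 = 18.3 mOsm/kg

18.3 mOsm/kg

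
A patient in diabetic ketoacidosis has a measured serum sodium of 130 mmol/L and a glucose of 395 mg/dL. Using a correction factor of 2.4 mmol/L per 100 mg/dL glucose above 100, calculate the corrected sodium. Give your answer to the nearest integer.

Corrected Na = measured Na + 2.4 · (glucose − 100)/100
= 130 + 2.4 · (395 − 100)/100
= 130 + 7.1
= 137.1 mmol/L

137 mmol/L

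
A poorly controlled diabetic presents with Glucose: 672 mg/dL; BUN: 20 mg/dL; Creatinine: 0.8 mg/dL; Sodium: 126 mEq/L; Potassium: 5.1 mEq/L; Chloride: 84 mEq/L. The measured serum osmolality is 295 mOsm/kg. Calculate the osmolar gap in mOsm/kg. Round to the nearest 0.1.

Calculated osmolality = 2·Na + glucose/18 + BUN/2.8
= 2·126 + 672/18 + 20/2.8
= 252 + 37.33 + 7.14
= 296.47 mOsm/kg ≈ 296.5 mOsm/kg
Osmolar gap = measured − calculated = 295 − 296.5 = -1.5 mOsm/kg

-1.5 mOsm/kg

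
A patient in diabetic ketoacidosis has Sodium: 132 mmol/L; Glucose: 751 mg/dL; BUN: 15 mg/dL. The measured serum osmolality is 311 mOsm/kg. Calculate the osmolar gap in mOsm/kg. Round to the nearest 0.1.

Calculated osmolality = 2·Na + glucose/18 + BUN/2.8
= 2·132 + 751/18 + 15/2.8
= 264 + 41.72 + 5.36
= 311.08 mOsm/kg ≈ 311.1 mOsm/kg
Osmolar gap = measured − calculated = 311 − 311.1 = -0.1 mOsm/kg

-0.1 mOsm/kg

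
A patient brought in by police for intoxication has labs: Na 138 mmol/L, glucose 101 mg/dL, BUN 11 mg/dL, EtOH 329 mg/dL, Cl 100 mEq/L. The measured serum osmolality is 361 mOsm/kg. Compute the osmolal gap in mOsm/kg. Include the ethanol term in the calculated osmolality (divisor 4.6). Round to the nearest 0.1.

3.9 mOsm/kg

Calculated osmolality = 2·Na + glucose/18 + BUN/2.8 + ethanol/4.6
= 2·138 + 101/18 + 11/2.8 + 329/4.6
= 276 + 5.61 + 3.93 + 71.52
= 357.06 mOsm/kg ≈ 357.1 mOsm/kg
Osmolar gap = measured − calculated = 361 − 357.1 = 3.9 mOsm/kg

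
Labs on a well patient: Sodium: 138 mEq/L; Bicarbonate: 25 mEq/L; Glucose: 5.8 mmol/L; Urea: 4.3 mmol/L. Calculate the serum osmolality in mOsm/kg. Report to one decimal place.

286.1 mOsm/kg

Calculated osmolality = 2·Na + glucose + urea
= 2·138 + 5.8 + 4.3
= 276 + 5.80 + 4.30
= 286.1 mOsm/kg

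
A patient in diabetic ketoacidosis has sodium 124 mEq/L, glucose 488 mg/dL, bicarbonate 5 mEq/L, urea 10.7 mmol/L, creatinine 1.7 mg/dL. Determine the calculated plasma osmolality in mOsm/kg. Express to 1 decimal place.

285.8 mOsm/kg

Calculated osmolality = 2·Na + glucose/18 + urea
= 2·124 + 488/18 + 10.7
= 248 + 27.11 + 10.70
= 285.81 mOsm/kg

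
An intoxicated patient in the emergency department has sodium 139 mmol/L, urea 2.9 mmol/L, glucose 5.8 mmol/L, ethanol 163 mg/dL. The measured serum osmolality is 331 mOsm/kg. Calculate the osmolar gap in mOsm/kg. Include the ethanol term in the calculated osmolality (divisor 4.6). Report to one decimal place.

Calculated osmolality = 2·Na + glucose + urea + ethanol/4.6
= 2·139 + 5.8 + 2.9 + 163/4.6
= 278 + 5.80 + 2.90 + 35.43
= 322.13 mOsm/kg ≈ 322.1 mOsm/kg
Osmolar gap = measured − calculated = 331 − 322.1 = 8.9 mOsm/kg

8.9 mOsm/kg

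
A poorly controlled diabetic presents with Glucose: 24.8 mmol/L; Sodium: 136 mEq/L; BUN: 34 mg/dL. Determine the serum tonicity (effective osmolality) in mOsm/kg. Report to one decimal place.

Effective osmolality excludes urea (freely permeant across cell membranes):
2·Na + glucose
= 2·136 + 24.8
= 272 + 24.8
= 296.8 mOsm/kg

296.8 mOsm/kg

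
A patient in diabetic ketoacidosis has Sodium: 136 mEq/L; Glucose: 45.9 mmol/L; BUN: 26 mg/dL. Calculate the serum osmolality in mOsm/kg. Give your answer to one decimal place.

Calculated osmolality = 2·Na + glucose + BUN/2.8
= 2·136 + 45.9 + 26/2.8
= 272 + 45.90 + 9.29
= 327.19 mOsm/kg

327.2 mOsm/kg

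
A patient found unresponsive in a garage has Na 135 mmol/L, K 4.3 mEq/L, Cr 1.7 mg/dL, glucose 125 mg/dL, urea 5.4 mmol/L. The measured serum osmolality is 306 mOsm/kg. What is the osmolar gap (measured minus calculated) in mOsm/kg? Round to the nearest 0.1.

Calculated osmolality = 2·Na + glucose/18 + urea
= 2·135 + 125/18 + 5.4
= 270 + 6.94 + 5.40
= 282.34 mOsm/kg ≈ 282.3 mOsm/kg
Osmolar gap = measured − calculated = 306 − 282.3 = 23.7 mOsm/kg

23.7 mOsm/kg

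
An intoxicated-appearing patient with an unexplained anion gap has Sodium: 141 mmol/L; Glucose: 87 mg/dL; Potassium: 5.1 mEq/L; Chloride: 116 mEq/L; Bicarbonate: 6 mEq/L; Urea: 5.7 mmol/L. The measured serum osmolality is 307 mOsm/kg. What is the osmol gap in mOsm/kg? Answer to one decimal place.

Calculated osmolality = 2·Na + glucose/18 + urea
= 2·141 + 87/18 + 5.7
= 282 + 4.83 + 5.70
= 292.53 mOsm/kg ≈ 292.5 mOsm/kg
Osmolar gap = measured − calculated = 307 − 292.5 = 14.5 mOsm/kg

14.5 mOsm/kg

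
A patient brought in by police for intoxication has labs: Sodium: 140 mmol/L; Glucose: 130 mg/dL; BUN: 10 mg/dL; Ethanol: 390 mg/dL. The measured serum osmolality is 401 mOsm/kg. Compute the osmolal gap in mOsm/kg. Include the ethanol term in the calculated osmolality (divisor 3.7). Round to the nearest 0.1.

4.8 mOsm/kg

Calculated osmolality = 2·Na + glucose/18 + BUN/2.8 + ethanol/3.7
= 2·140 + 130/18 + 10/2.8 + 390/3.7
= 280 + 7.22 + 3.57 + 105.41
= 396.2 mOsm/kg ≈ 396.2 mOsm/kg
Osmolar gap = measured − calculated = 401 − 396.2 = 4.8 mOsm/kg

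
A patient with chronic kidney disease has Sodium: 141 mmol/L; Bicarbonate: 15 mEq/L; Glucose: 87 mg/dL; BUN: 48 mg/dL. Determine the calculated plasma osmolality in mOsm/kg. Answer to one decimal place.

Calculated osmolality = 2·Na + glucose/18 + BUN/2.8
= 2·141 + 87/18 + 48/2.8
= 282 + 4.83 + 17.14
= 303.97 mOsm/kg

304.0 mOsm/kg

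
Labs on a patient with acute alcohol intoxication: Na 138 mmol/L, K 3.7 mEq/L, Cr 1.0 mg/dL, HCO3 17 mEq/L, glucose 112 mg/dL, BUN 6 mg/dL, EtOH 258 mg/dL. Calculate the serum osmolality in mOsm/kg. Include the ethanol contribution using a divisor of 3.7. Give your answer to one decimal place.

354.1 mOsm/kg

Calculated osmolality = 2·Na + glucose/18 + BUN/2.8 + ethanol/3.7
= 2·138 + 112/18 + 6/2.8 + 258/3.7
= 276 + 6.22 + 2.14 + 69.73
= 354.09 mOsm/kg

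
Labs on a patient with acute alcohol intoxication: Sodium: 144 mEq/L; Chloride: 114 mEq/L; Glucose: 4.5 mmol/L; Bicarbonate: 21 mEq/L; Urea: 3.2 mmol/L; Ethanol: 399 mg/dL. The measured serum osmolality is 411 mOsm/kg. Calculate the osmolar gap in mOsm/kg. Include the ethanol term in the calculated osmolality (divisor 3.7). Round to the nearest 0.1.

Calculated osmolality = 2·Na + glucose + urea + ethanol/3.7
= 2·144 + 4.5 + 3.2 + 399/3.7
= 288 + 4.50 + 3.20 + 107.84
= 403.54 mOsm/kg ≈ 403.5 mOsm/kg
Osmolar gap = measured − calculated = 411 − 403.5 = 7.5 mOsm/kg

7.5 mOsm/kg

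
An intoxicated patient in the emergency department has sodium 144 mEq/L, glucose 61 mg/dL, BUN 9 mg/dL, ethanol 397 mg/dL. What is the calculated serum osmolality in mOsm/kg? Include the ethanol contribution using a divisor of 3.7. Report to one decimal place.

Calculated osmolality = 2·Na + glucose/18 + BUN/2.8 + ethanol/3.7
= 2·144 + 61/18 + 9/2.8 + 397/3.7
= 288 + 3.39 + 3.21 + 107.30
= 401.9 mOsm/kg

401.9 mOsm/kg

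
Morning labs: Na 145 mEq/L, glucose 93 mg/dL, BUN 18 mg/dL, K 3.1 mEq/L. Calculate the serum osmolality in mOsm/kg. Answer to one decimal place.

301.6 mOsm/kg

Calculated osmolality = 2·Na + glucose/18 + BUN/2.8
= 2·145 + 93/18 + 18/2.8
= 290 + 5.17 + 6.43
= 301.6 mOsm/kg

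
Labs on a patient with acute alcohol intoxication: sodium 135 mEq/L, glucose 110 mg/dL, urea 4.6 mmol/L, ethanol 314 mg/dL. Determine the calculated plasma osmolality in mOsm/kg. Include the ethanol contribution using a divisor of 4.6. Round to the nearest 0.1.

349.0 mOsm/kg

Calculated osmolality = 2·Na + glucose/18 + urea + ethanol/4.6
= 2·135 + 110/18 + 4.6 + 314/4.6
= 270 + 6.11 + 4.60 + 68.26
= 348.97 mOsm/kg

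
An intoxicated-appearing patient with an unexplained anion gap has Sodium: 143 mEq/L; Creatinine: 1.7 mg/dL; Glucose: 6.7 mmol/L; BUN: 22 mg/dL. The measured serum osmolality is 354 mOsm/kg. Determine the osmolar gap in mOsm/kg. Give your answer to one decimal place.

53.4 mOsm/kg

Calculated osmolality = 2·Na + glucose + BUN/2.8
= 2·143 + 6.7 + 22/2.8
= 286 + 6.70 + 7.86
= 300.56 mOsm/kg ≈ 300.6 mOsm/kg
Osmolar gap = measured − calculated = 354 − 300.6 = 53.4 mOsm/kg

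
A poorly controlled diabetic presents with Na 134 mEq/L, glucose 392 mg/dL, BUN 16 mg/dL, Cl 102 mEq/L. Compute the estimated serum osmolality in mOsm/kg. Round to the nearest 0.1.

295.5 mOsm/kg

Calculated osmolality = 2·Na + glucose/18 + BUN/2.8
= 2·134 + 392/18 + 16/2.8
= 268 + 21.78 + 5.71
= 295.49 mOsm/kg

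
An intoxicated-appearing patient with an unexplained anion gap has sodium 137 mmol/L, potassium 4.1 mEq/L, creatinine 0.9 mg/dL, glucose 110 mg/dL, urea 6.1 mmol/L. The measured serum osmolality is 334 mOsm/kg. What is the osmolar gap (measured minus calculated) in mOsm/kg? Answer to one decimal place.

47.8 mOsm/kg

Calculated osmolality = 2·Na + glucose/18 + urea
= 2·137 + 110/18 + 6.1
= 274 + 6.11 + 6.10
= 286.21 mOsm/kg ≈ 286.2 mOsm/kg
Osmolar gap = measured − calculated = 334 − 286.2 = 47.8 mOsm/kg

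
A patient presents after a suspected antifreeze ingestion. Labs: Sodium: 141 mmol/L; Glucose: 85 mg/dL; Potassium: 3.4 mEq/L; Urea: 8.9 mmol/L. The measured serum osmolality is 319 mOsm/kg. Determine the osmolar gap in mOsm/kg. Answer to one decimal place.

Calculated osmolality = 2·Na + glucose/18 + urea
= 2·141 + 85/18 + 8.9
= 282 + 4.72 + 8.90
= 295.62 mOsm/kg ≈ 295.6 mOsm/kg
Osmolar gap = measured − calculated = 319 − 295.6 = 23.4 mOsm/kg

23.4 mOsm/kg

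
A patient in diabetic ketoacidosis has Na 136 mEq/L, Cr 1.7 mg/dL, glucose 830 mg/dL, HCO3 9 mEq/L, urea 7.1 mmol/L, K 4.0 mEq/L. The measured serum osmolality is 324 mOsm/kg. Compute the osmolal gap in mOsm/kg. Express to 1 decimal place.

Calculated osmolality = 2·Na + glucose/18 + urea
= 2·136 + 830/18 + 7.1
= 272 + 46.11 + 7.10
= 325.21 mOsm/kg ≈ 325.2 mOsm/kg
Osmolar gap = measured − calculated = 324 − 325.2 = -1.2 mOsm/kg

-1.2 mOsm/kg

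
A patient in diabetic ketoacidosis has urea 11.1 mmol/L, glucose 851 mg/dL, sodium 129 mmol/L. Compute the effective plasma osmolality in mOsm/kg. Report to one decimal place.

Effective osmolality excludes urea (freely permeant across cell membranes):
2·Na + glucose/18
= 2·129 + 851/18
= 258 + 47.28
= 305.28 mOsm/kg

305.3 mOsm/kg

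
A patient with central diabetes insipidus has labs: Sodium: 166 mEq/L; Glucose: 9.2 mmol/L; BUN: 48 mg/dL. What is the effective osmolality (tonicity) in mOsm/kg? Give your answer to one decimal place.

Effective osmolality excludes urea (freely permeant across cell membranes):
2·Na + glucose
= 2·166 + 9.2
= 332 + 9.2
= 341.2 mOsm/kg

341.2 mOsm/kg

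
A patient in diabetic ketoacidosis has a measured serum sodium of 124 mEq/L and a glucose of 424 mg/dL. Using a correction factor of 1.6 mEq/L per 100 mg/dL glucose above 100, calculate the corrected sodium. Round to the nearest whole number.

Corrected Na = measured Na + 1.6 · (glucose − 100)/100
= 124 + 1.6 · (424 − 100)/100
= 124 + 5.2
= 129.2 mEq/L

129 mEq/L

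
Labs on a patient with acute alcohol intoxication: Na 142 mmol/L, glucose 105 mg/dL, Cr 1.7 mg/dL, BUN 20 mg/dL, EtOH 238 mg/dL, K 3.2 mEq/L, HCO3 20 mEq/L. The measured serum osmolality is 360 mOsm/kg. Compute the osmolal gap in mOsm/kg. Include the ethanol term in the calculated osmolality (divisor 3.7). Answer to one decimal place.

Calculated osmolality = 2·Na + glucose/18 + BUN/2.8 + ethanol/3.7
= 2·142 + 105/18 + 20/2.8 + 238/3.7
= 284 + 5.83 + 7.14 + 64.32
= 361.29 mOsm/kg ≈ 361.3 mOsm/kg
Osmolar gap = measured − calculated = 360 − 361.3 = -1.3 mOsm/kg

-1.3 mOsm/kg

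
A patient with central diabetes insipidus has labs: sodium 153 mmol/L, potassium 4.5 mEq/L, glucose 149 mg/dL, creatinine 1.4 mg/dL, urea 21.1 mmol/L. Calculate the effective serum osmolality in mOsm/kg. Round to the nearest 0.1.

Effective osmolality excludes urea (freely permeant across cell membranes):
2·Na + glucose/18
= 2·153 + 149/18
= 306 + 8.28
= 314.28 mOsm/kg

314.3 mOsm/kg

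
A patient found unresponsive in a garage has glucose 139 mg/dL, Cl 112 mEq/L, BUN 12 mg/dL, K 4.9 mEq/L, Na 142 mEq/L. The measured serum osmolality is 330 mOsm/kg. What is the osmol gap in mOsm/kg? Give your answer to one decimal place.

34.0 mOsm/kg

Calculated osmolality = 2·Na + glucose/18 + BUN/2.8
= 2·142 + 139/18 + 12/2.8
= 284 + 7.72 + 4.29
= 296.01 mOsm/kg ≈ 296.0 mOsm/kg
Osmolar gap = measured − calculated = 330 − 296.0 = 34.0 mOsm/kg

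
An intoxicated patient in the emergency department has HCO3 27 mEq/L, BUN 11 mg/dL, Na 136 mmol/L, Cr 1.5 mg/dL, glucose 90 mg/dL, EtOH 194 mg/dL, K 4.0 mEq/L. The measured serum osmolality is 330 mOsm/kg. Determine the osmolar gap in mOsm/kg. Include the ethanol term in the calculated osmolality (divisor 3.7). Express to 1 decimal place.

-3.4 mOsm/kg

Calculated osmolality = 2·Na + glucose/18 + BUN/2.8 + ethanol/3.7
= 2·136 + 90/18 + 11/2.8 + 194/3.7
= 272 + 5 + 3.93 + 52.43
= 333.36 mOsm/kg ≈ 333.4 mOsm/kg
Osmolar gap = measured − calculated = 330 − 333.4 = -3.4 mOsm/kg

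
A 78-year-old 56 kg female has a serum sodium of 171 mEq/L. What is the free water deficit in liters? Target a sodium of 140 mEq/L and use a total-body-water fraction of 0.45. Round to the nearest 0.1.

TBW = 0.45 · 56 = 25.2 L
Free water deficit = TBW · (Na/140 − 1)
= 25.2 · (171/140 − 1)
= 25.2 · 0.2214
= 5.58 L

5.6 L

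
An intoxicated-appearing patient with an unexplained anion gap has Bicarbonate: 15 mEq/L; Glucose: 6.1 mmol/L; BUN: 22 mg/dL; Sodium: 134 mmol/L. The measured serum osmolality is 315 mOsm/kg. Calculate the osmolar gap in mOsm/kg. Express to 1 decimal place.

33.0 mOsm/kg

Calculated osmolality = 2·Na + glucose + BUN/2.8
= 2·134 + 6.1 + 22/2.8
= 268 + 6.10 + 7.86
= 281.96 mOsm/kg ≈ 282.0 mOsm/kg
Osmolar gap = measured − calculated = 315 − 282.0 = 33.0 mOsm/kg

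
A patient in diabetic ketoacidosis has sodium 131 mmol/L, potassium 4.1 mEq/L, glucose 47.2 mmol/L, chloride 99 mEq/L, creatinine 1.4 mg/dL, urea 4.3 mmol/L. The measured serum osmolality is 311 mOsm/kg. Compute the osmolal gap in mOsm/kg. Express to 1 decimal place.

-2.5 mOsm/kg

Calculated osmolality = 2·Na + glucose + urea
= 2·131 + 47.2 + 4.3
= 262 + 47.20 + 4.30
= 313.5 mOsm/kg ≈ 313.5 mOsm/kg
Osmolar gap = measured − calculated = 311 − 313.5 = -2.5 mOsm/kg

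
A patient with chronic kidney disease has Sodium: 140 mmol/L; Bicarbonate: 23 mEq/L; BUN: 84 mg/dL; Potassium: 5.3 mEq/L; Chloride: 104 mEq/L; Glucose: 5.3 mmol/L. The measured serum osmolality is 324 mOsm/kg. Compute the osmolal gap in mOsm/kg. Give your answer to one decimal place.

Calculated osmolality = 2·Na + glucose + BUN/2.8
= 2·140 + 5.3 + 84/2.8
= 280 + 5.30 + 30
= 315.3 mOsm/kg ≈ 315.3 mOsm/kg
Osmolar gap = measured − calculated = 324 − 315.3 = 8.7 mOsm/kg

8.7 mOsm/kg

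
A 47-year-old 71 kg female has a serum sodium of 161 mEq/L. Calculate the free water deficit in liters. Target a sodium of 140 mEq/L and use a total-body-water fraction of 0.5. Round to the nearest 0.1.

TBW = 0.5 · 71 = 35.5 L
Free water deficit = TBW · (Na/140 − 1)
= 35.5 · (161/140 − 1)
= 35.5 · 0.15
= 5.33 L

5.3 L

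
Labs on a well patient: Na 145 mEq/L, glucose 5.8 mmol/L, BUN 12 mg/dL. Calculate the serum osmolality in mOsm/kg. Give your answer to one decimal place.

300.1 mOsm/kg

Calculated osmolality = 2·Na + glucose + BUN/2.8
= 2·145 + 5.8 + 12/2.8
= 290 + 5.80 + 4.29
= 300.09 mOsm/kg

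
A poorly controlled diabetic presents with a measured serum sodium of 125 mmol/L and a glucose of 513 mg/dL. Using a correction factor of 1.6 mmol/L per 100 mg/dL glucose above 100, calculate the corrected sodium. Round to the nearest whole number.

132 mmol/L

Corrected Na = measured Na + 1.6 · (glucose − 100)/100
= 125 + 1.6 · (513 − 100)/100
= 125 + 6.6
= 131.6 mmol/L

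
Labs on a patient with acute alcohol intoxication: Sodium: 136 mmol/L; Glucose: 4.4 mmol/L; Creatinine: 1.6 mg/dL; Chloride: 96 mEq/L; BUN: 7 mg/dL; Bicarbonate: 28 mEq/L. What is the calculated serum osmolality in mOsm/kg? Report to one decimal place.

278.9 mOsm/kg

Calculated osmolality = 2·Na + glucose + BUN/2.8
= 2·136 + 4.4 + 7/2.8
= 272 + 4.40 + 2.50
= 278.9 mOsm/kg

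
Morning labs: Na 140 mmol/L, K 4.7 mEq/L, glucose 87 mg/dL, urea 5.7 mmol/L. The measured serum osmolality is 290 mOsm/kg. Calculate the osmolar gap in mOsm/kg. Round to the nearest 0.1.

Calculated osmolality = 2·Na + glucose/18 + urea
= 2·140 + 87/18 + 5.7
= 280 + 4.83 + 5.70
= 290.53 mOsm/kg ≈ 290.5 mOsm/kg
Osmolar gap = measured − calculated = 290 − 290.5 = -0.5 mOsm/kg

-0.5 mOsm/kg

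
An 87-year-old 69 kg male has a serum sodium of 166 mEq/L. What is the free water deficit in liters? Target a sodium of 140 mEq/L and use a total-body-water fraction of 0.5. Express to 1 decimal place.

6.4 L

TBW = 0.5 · 69 = 34.5 L
Free water deficit = TBW · (Na/140 − 1)
= 34.5 · (166/140 − 1)
= 34.5 · 0.1857
= 6.41 L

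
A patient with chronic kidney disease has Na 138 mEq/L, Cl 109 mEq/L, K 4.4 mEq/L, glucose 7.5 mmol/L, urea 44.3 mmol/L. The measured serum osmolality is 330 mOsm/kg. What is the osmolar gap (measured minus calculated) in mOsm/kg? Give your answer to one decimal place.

Calculated osmolality = 2·Na + glucose + urea
= 2·138 + 7.5 + 44.3
= 276 + 7.50 + 44.30
= 327.8 mOsm/kg ≈ 327.8 mOsm/kg
Osmolar gap = measured − calculated = 330 − 327.8 = 2.2 mOsm/kg

2.2 mOsm/kg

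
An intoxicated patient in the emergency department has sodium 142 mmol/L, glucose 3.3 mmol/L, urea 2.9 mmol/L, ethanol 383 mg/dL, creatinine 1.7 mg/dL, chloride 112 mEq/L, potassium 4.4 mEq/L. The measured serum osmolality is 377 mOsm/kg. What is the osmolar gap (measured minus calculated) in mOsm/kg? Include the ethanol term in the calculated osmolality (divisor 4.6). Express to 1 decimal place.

3.5 mOsm/kg

Calculated osmolality = 2·Na + glucose + urea + ethanol/4.6
= 2·142 + 3.3 + 2.9 + 383/4.6
= 284 + 3.30 + 2.90 + 83.26
= 373.46 mOsm/kg ≈ 373.5 mOsm/kg
Osmolar gap = measured − calculated = 377 − 373.5 = 3.5 mOsm/kg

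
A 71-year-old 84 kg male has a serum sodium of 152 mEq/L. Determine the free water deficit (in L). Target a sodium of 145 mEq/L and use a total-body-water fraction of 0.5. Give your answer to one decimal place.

2.0 L

TBW = 0.5 · 84 = 42 L
Free water deficit = TBW · (Na/145 − 1)
= 42 · (152/145 − 1)
= 42 · 0.0483
= 2.03 L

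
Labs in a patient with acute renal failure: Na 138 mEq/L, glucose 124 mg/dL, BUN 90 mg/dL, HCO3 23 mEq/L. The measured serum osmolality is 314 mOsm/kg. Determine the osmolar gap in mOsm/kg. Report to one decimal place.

Calculated osmolality = 2·Na + glucose/18 + BUN/2.8
= 2·138 + 124/18 + 90/2.8
= 276 + 6.89 + 32.14
= 315.03 mOsm/kg ≈ 315.0 mOsm/kg
Osmolar gap = measured − calculated = 314 − 315.0 = -1.0 mOsm/kg

-1.0 mOsm/kg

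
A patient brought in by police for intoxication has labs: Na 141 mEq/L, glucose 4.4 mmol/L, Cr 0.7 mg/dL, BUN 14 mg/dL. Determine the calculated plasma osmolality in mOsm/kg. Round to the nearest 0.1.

291.4 mOsm/kg

Calculated osmolality = 2·Na + glucose + BUN/2.8
= 2·141 + 4.4 + 14/2.8
= 282 + 4.40 + 5
= 291.4 mOsm/kg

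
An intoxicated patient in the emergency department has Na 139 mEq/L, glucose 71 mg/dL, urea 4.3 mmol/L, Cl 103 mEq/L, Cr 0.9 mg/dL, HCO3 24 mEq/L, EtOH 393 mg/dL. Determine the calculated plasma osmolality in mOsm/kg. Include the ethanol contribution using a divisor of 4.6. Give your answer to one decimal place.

371.7 mOsm/kg

Calculated osmolality = 2·Na + glucose/18 + urea + ethanol/4.6
= 2·139 + 71/18 + 4.3 + 393/4.6
= 278 + 3.94 + 4.30 + 85.43
= 371.67 mOsm/kg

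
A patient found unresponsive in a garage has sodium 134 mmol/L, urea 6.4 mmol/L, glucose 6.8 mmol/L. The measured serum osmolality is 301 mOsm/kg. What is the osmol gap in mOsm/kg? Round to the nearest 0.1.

19.8 mOsm/kg

Calculated osmolality = 2·Na + glucose + urea
= 2·134 + 6.8 + 6.4
= 268 + 6.80 + 6.40
= 281.2 mOsm/kg ≈ 281.2 mOsm/kg
Osmolar gap = measured − calculated = 301 − 281.2 = 19.8 mOsm/kg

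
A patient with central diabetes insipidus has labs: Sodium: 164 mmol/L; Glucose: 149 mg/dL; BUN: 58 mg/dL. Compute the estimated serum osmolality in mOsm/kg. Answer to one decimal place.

357.0 mOsm/kg

Calculated osmolality = 2·Na + glucose/18 + BUN/2.8
= 2·164 + 149/18 + 58/2.8
= 328 + 8.28 + 20.71
= 356.99 mOsm/kg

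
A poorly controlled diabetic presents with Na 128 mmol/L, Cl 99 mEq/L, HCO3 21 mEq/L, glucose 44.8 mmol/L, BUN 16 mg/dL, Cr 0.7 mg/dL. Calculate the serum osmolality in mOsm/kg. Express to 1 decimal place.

Calculated osmolality = 2·Na + glucose + BUN/2.8
= 2·128 + 44.8 + 16/2.8
= 256 + 44.80 + 5.71
= 306.51 mOsm/kg

306.5 mOsm/kg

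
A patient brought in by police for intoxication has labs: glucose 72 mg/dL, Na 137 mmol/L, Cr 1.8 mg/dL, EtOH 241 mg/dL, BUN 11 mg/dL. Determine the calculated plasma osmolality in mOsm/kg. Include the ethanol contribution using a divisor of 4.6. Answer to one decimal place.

334.3 mOsm/kg

Calculated osmolality = 2·Na + glucose/18 + BUN/2.8 + ethanol/4.6
= 2·137 + 72/18 + 11/2.8 + 241/4.6
= 274 + 4 + 3.93 + 52.39
= 334.32 mOsm/kg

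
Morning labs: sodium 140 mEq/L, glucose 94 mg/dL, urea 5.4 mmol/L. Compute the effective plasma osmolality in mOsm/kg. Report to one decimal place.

Effective osmolality excludes urea (freely permeant across cell membranes):
2·Na + glucose/18
= 2·140 + 94/18
= 280 + 5.22
= 285.22 mOsm/kg

285.2 mOsm/kg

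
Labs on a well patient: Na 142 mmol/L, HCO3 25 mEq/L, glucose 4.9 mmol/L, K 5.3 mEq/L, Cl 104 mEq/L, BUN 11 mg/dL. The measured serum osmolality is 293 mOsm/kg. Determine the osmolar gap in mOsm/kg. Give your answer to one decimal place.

Calculated osmolality = 2·Na + glucose + BUN/2.8
= 2·142 + 4.9 + 11/2.8
= 284 + 4.90 + 3.93
= 292.83 mOsm/kg ≈ 292.8 mOsm/kg
Osmolar gap = measured − calculated = 293 − 292.8 = 0.2 mOsm/kg

0.2 mOsm/kg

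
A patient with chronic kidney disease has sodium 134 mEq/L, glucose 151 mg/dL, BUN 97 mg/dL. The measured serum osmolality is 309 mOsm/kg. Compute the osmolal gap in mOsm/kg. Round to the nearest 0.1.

-2.0 mOsm/kg

Calculated osmolality = 2·Na + glucose/18 + BUN/2.8
= 2·134 + 151/18 + 97/2.8
= 268 + 8.39 + 34.64
= 311.03 mOsm/kg ≈ 311.0 mOsm/kg
Osmolar gap = measured − calculated = 309 − 311.0 = -2.0 mOsm/kg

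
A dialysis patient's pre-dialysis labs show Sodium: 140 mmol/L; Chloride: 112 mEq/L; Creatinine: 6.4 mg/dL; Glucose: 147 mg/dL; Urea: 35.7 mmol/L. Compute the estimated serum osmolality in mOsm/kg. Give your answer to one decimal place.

323.9 mOsm/kg

Calculated osmolality = 2·Na + glucose/18 + urea
= 2·140 + 147/18 + 35.7
= 280 + 8.17 + 35.70
= 323.87 mOsm/kg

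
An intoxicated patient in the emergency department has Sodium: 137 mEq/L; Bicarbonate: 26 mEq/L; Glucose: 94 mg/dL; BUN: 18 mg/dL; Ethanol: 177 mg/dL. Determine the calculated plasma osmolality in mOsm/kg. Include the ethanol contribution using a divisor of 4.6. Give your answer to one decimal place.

324.1 mOsm/kg

Calculated osmolality = 2·Na + glucose/18 + BUN/2.8 + ethanol/4.6
= 2·137 + 94/18 + 18/2.8 + 177/4.6
= 274 + 5.22 + 6.43 + 38.48
= 324.13 mOsm/kg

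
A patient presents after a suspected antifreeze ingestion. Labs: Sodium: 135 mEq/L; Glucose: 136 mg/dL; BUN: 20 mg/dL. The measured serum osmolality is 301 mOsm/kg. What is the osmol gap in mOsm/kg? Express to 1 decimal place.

16.3 mOsm/kg

Calculated osmolality = 2·Na + glucose/18 + BUN/2.8
= 2·135 + 136/18 + 20/2.8
= 270 + 7.56 + 7.14
= 284.7 mOsm/kg ≈ 284.7 mOsm/kg
Osmolar gap = measured − calculated = 301 − 284.7 = 16.3 mOsm/kg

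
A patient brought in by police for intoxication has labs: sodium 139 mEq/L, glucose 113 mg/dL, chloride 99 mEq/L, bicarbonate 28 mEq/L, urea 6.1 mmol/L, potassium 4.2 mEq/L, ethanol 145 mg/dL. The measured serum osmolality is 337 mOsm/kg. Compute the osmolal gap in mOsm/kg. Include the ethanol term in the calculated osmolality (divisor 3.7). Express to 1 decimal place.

7.4 mOsm/kg

Calculated osmolality = 2·Na + glucose/18 + urea + ethanol/3.7
= 2·139 + 113/18 + 6.1 + 145/3.7
= 278 + 6.28 + 6.10 + 39.19
= 329.57 mOsm/kg ≈ 329.6 mOsm/kg
Osmolar gap = measured − calculated = 337 − 329.6 = 7.4 mOsm/kg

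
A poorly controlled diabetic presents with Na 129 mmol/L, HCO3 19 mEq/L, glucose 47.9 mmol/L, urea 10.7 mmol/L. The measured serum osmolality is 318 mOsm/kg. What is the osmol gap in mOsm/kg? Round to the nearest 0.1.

Calculated osmolality = 2·Na + glucose + urea
= 2·129 + 47.9 + 10.7
= 258 + 47.90 + 10.70
= 316.6 mOsm/kg ≈ 316.6 mOsm/kg
Osmolar gap = measured − calculated = 318 − 316.6 = 1.4 mOsm/kg

1.4 mOsm/kg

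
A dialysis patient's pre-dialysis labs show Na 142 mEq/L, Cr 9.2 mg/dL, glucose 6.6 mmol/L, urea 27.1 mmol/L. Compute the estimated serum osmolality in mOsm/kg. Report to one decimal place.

Calculated osmolality = 2·Na + glucose + urea
= 2·142 + 6.6 + 27.1
= 284 + 6.60 + 27.10
= 317.7 mOsm/kg

317.7 mOsm/kg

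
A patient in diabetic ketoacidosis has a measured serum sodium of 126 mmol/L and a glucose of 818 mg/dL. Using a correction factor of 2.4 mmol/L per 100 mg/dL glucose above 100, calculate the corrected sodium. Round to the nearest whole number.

Corrected Na = measured Na + 2.4 · (glucose − 100)/100
= 126 + 2.4 · (818 − 100)/100
= 126 + 17.2
= 143.2 mmol/L

143 mmol/L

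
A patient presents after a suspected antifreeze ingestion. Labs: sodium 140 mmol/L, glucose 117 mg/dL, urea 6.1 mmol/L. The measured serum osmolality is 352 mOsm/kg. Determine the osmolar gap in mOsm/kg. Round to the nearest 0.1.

59.4 mOsm/kg

Calculated osmolality = 2·Na + glucose/18 + urea
= 2·140 + 117/18 + 6.1
= 280 + 6.50 + 6.10
= 292.6 mOsm/kg ≈ 292.6 mOsm/kg
Osmolar gap = measured − calculated = 352 − 292.6 = 59.4 mOsm/kg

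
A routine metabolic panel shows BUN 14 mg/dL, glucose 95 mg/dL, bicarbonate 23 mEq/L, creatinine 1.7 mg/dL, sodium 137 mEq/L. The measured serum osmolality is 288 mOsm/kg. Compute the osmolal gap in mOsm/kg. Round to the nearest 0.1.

Calculated osmolality = 2·Na + glucose/18 + BUN/2.8
= 2·137 + 95/18 + 14/2.8
= 274 + 5.28 + 5
= 284.28 mOsm/kg ≈ 284.3 mOsm/kg
Osmolar gap = measured − calculated = 288 − 284.3 = 3.7 mOsm/kg

3.7 mOsm/kg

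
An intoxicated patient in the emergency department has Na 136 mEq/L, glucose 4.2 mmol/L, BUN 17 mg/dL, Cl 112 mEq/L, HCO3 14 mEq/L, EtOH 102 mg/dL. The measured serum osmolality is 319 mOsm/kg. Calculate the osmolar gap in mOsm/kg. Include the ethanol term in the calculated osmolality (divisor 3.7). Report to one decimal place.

Calculated osmolality = 2·Na + glucose + BUN/2.8 + ethanol/3.7
= 2·136 + 4.2 + 17/2.8 + 102/3.7
= 272 + 4.20 + 6.07 + 27.57
= 309.84 mOsm/kg ≈ 309.8 mOsm/kg
Osmolar gap = measured − calculated = 319 − 309.8 = 9.2 mOsm/kg

9.2 mOsm/kg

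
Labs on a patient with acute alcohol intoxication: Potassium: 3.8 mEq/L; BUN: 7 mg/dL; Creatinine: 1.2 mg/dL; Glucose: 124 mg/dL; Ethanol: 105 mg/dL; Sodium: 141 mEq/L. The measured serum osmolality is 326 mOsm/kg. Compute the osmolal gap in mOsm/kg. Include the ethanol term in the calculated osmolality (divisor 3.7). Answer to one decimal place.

Calculated osmolality = 2·Na + glucose/18 + BUN/2.8 + ethanol/3.7
= 2·141 + 124/18 + 7/2.8 + 105/3.7
= 282 + 6.89 + 2.50 + 28.38
= 319.77 mOsm/kg ≈ 319.8 mOsm/kg
Osmolar gap = measured − calculated = 326 − 319.8 = 6.2 mOsm/kg

6.2 mOsm/kg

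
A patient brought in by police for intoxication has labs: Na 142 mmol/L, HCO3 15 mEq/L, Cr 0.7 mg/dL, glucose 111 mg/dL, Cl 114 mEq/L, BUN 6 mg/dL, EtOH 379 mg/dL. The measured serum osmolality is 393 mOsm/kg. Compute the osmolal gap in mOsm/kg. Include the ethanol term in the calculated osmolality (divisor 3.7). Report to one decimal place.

-1.7 mOsm/kg

Calculated osmolality = 2·Na + glucose/18 + BUN/2.8 + ethanol/3.7
= 2·142 + 111/18 + 6/2.8 + 379/3.7
= 284 + 6.17 + 2.14 + 102.43
= 394.74 mOsm/kg ≈ 394.7 mOsm/kg
Osmolar gap = measured − calculated = 393 − 394.7 = -1.7 mOsm/kg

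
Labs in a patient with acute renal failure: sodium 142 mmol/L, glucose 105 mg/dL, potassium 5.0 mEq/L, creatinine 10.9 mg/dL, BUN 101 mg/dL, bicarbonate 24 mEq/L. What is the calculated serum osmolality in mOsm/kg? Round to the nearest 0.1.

Calculated osmolality = 2·Na + glucose/18 + BUN/2.8
= 2·142 + 105/18 + 101/2.8
= 284 + 5.83 + 36.07
= 325.9 mOsm/kg

325.9 mOsm/kg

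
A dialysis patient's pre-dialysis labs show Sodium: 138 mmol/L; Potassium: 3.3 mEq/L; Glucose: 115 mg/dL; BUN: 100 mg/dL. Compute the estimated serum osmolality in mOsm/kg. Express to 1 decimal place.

318.1 mOsm/kg

Calculated osmolality = 2·Na + glucose/18 + BUN/2.8
= 2·138 + 115/18 + 100/2.8
= 276 + 6.39 + 35.71
= 318.1 mOsm/kg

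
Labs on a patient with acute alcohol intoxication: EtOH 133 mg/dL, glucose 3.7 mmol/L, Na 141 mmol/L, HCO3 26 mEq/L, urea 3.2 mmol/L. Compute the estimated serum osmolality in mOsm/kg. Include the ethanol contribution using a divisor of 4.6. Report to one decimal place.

317.8 mOsm/kg

Calculated osmolality = 2·Na + glucose + urea + ethanol/4.6
= 2·141 + 3.7 + 3.2 + 133/4.6
= 282 + 3.70 + 3.20 + 28.91
= 317.81 mOsm/kg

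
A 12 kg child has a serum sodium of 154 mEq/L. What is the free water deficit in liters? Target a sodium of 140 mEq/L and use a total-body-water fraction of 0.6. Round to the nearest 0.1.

TBW = 0.6 · 12 = 7.2 L
Free water deficit = TBW · (Na/140 − 1)
= 7.2 · (154/140 − 1)
= 7.2 · 0.1
= 0.72 L

0.7 L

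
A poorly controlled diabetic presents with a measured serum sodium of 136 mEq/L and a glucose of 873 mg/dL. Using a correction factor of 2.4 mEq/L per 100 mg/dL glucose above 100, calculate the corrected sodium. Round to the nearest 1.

155 mEq/L

Corrected Na = measured Na + 2.4 · (glucose − 100)/100
= 136 + 2.4 · (873 − 100)/100
= 136 + 18.6
= 154.6 mEq/L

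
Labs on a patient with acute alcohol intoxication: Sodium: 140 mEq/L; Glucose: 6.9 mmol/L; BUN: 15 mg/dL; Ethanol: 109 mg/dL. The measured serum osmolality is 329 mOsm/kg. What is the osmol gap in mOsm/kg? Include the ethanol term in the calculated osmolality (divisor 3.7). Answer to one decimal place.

7.3 mOsm/kg

Calculated osmolality = 2·Na + glucose + BUN/2.8 + ethanol/3.7
= 2·140 + 6.9 + 15/2.8 + 109/3.7
= 280 + 6.90 + 5.36 + 29.46
= 321.72 mOsm/kg ≈ 321.7 mOsm/kg
Osmolar gap = measured − calculated = 329 − 321.7 = 7.3 mOsm/kg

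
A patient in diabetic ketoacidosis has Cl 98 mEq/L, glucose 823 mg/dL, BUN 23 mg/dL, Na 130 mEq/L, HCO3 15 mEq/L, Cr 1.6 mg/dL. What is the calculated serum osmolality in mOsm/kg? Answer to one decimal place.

313.9 mOsm/kg

Calculated osmolality = 2·Na + glucose/18 + BUN/2.8
= 2·130 + 823/18 + 23/2.8
= 260 + 45.72 + 8.21
= 313.93 mOsm/kg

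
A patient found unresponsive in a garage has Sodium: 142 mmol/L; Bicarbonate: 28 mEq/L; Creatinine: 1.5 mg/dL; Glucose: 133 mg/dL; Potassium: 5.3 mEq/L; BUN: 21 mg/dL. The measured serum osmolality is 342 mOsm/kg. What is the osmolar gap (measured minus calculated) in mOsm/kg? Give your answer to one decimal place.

Calculated osmolality = 2·Na + glucose/18 + BUN/2.8
= 2·142 + 133/18 + 21/2.8
= 284 + 7.39 + 7.50
= 298.89 mOsm/kg ≈ 298.9 mOsm/kg
Osmolar gap = measured − calculated = 342 − 298.9 = 43.1 mOsm/kg

43.1 mOsm/kg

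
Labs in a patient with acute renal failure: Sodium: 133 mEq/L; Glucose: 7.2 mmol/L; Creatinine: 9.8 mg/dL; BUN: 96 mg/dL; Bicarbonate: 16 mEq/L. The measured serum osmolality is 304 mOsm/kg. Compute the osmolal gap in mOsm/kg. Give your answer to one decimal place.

Calculated osmolality = 2·Na + glucose + BUN/2.8
= 2·133 + 7.2 + 96/2.8
= 266 + 7.20 + 34.29
= 307.49 mOsm/kg ≈ 307.5 mOsm/kg
Osmolar gap = measured − calculated = 304 − 307.5 = -3.5 mOsm/kg

-3.5 mOsm/kg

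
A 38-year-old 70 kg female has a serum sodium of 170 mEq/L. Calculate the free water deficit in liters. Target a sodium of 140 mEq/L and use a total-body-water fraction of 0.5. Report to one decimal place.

7.5 L

TBW = 0.5 · 70 = 35 L
Free water deficit = TBW · (Na/140 − 1)
= 35 · (170/140 − 1)
= 35 · 0.2143
= 7.5 L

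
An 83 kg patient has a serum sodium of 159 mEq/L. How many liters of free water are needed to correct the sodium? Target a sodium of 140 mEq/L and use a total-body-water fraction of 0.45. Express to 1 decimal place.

5.1 L

TBW = 0.45 · 83 = 37.35 L
Free water deficit = TBW · (Na/140 − 1)
= 37.35 · (159/140 − 1)
= 37.35 · 0.1357
= 5.07 L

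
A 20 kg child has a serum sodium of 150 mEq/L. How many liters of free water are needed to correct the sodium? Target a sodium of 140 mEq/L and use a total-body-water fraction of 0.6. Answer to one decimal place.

TBW = 0.6 · 20 = 12 L
Free water deficit = TBW · (Na/140 − 1)
= 12 · (150/140 − 1)
= 12 · 0.0714
= 0.86 L

0.9 L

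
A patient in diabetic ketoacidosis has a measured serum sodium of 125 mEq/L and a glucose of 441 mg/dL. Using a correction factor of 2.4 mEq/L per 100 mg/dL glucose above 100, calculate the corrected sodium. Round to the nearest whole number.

133 mEq/L

Corrected Na = measured Na + 2.4 · (glucose − 100)/100
= 125 + 2.4 · (441 − 100)/100
= 125 + 8.2
= 133.2 mEq/L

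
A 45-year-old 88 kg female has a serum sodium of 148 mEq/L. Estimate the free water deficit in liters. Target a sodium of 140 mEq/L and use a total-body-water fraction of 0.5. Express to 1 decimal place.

2.5 L

TBW = 0.5 · 88 = 44 L
Free water deficit = TBW · (Na/140 − 1)
= 44 · (148/140 − 1)
= 44 · 0.0571
= 2.51 L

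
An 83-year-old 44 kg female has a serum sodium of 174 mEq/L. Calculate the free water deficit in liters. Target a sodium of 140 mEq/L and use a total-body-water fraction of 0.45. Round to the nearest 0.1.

TBW = 0.45 · 44 = 19.8 L
Free water deficit = TBW · (Na/140 − 1)
= 19.8 · (174/140 − 1)
= 19.8 · 0.2429
= 4.81 L

4.8 L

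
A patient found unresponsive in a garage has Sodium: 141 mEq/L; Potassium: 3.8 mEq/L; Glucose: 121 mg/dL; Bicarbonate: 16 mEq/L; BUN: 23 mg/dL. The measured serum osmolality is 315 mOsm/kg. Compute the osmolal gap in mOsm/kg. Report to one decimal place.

18.1 mOsm/kg

Calculated osmolality = 2·Na + glucose/18 + BUN/2.8
= 2·141 + 121/18 + 23/2.8
= 282 + 6.72 + 8.21
= 296.93 mOsm/kg ≈ 296.9 mOsm/kg
Osmolar gap = measured − calculated = 315 − 296.9 = 18.1 mOsm/kg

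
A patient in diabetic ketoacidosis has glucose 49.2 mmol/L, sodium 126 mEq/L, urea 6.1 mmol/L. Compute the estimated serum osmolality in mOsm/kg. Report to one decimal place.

307.3 mOsm/kg

Calculated osmolality = 2·Na + glucose + urea
= 2·126 + 49.2 + 6.1
= 252 + 49.20 + 6.10
= 307.3 mOsm/kg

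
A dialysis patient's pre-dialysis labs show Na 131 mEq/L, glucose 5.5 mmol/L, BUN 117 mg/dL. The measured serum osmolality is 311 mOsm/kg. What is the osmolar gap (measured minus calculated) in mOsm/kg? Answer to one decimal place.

Calculated osmolality = 2·Na + glucose + BUN/2.8
= 2·131 + 5.5 + 117/2.8
= 262 + 5.50 + 41.79
= 309.29 mOsm/kg ≈ 309.3 mOsm/kg
Osmolar gap = measured − calculated = 311 − 309.3 = 1.7 mOsm/kg

1.7 mOsm/kg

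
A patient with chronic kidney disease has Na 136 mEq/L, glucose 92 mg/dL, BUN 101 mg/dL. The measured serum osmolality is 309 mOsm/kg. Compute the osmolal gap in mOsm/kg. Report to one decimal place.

Calculated osmolality = 2·Na + glucose/18 + BUN/2.8
= 2·136 + 92/18 + 101/2.8
= 272 + 5.11 + 36.07
= 313.18 mOsm/kg ≈ 313.2 mOsm/kg
Osmolar gap = measured − calculated = 309 − 313.2 = -4.2 mOsm/kg

-4.2 mOsm/kg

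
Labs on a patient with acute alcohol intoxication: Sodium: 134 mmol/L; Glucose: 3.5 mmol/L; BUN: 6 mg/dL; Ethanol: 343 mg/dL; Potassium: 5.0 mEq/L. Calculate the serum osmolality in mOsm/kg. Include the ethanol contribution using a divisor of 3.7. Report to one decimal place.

366.3 mOsm/kg

Calculated osmolality = 2·Na + glucose + BUN/2.8 + ethanol/3.7
= 2·134 + 3.5 + 6/2.8 + 343/3.7
= 268 + 3.50 + 2.14 + 92.70
= 366.34 mOsm/kg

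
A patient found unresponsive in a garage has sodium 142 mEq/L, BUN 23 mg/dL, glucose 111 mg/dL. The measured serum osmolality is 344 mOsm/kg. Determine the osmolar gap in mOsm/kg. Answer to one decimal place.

Calculated osmolality = 2·Na + glucose/18 + BUN/2.8
= 2·142 + 111/18 + 23/2.8
= 284 + 6.17 + 8.21
= 298.38 mOsm/kg ≈ 298.4 mOsm/kg
Osmolar gap = measured − calculated = 344 − 298.4 = 45.6 mOsm/kg

45.6 mOsm/kg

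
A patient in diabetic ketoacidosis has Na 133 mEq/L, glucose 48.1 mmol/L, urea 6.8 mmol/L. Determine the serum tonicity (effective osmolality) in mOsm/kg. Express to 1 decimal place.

314.1 mOsm/kg

Effective osmolality excludes urea (freely permeant across cell membranes):
2·Na + glucose
= 2·133 + 48.1
= 266 + 48.1
= 314.1 mOsm/kg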